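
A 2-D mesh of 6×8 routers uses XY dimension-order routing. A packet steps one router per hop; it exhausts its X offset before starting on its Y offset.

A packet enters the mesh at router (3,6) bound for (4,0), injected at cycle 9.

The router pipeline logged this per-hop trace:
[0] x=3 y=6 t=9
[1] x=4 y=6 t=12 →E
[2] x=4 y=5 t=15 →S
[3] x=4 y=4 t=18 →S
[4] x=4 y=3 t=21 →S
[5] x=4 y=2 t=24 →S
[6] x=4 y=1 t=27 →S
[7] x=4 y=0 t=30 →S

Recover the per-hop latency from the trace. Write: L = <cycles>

Δcyc across hop 0→1: 12 − 9 = 3.
That increment is L by definition: L = 3.

L = 3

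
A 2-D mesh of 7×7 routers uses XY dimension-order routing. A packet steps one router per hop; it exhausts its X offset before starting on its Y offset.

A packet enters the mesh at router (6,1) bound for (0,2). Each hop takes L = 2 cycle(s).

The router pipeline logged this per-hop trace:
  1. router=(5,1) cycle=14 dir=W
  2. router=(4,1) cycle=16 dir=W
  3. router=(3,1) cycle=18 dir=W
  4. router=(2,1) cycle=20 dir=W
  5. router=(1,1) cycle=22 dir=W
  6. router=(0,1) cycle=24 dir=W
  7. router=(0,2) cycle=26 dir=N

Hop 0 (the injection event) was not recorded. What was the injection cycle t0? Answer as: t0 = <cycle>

At hop 1 the cycle is 14; in general cyc_k = t0 + kL.
t0 = cyc[1] − L = 14 − 2 = 12.

t0 = 12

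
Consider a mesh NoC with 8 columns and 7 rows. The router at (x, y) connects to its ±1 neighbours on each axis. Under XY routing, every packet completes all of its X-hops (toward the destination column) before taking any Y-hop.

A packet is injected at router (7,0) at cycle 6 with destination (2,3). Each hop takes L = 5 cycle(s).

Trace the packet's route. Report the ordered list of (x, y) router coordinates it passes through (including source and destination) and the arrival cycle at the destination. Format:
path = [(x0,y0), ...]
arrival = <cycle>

path = [(7,0), (6,0), (5,0), (4,0), (3,0), (2,0), (2,1), (2,2), (2,3)]
arrival = 46

  0. router=(7,0) cycle=6 (inject)
  1. router=(6,0) cycle=11 dir=W
  2. router=(5,0) cycle=16 dir=W
  3. router=(4,0) cycle=21 dir=W
  4. router=(3,0) cycle=26 dir=W
  5. router=(2,0) cycle=31 dir=W
  6. router=(2,1) cycle=36 dir=N
  7. router=(2,2) cycle=41 dir=N
  8. router=(2,3) cycle=46 dir=N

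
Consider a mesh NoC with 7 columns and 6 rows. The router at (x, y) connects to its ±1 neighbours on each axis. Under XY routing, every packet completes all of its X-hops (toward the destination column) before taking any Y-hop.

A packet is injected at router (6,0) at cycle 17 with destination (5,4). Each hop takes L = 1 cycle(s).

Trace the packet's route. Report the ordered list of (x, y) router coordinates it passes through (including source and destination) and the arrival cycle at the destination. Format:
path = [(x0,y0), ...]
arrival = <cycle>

path = [(6,0), (5,0), (5,1), (5,2), (5,3), (5,4)]
arrival = 22

t=17: at (6,0)
t=18: at (5,0) after W
t=19: at (5,1) after N
t=20: at (5,2) after N
t=21: at (5,3) after N
t=22: at (5,4) after N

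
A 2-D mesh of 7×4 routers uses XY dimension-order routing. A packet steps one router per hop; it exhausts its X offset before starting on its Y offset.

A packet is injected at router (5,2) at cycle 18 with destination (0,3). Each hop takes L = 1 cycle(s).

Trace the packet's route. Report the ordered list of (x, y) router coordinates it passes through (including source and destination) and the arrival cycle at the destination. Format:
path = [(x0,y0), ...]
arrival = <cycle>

path = [(5,2), (4,2), (3,2), (2,2), (1,2), (0,2), (0,3)]
arrival = 24

#0 — 5,2 | c18
#1 — 4,2 | c19 | W
#2 — 3,2 | c20 | W
#3 — 2,2 | c21 | W
#4 — 1,2 | c22 | W
#5 — 0,2 | c23 | W
#6 — 0,3 | c24 | N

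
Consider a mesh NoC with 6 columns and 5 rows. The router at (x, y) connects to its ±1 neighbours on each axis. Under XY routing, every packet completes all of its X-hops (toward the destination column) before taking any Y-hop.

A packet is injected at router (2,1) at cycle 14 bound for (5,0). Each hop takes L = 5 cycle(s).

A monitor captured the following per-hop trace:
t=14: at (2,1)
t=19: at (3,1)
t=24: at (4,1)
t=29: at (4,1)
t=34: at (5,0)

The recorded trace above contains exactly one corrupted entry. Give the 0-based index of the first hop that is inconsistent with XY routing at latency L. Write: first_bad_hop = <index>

check 1→ d=(1,0) cyc+5: ok
check 2→ d=(1,0) cyc+5: ok
check 3→ d=(0,0) cyc+5: BAD: non-unit step

first_bad_hop = 3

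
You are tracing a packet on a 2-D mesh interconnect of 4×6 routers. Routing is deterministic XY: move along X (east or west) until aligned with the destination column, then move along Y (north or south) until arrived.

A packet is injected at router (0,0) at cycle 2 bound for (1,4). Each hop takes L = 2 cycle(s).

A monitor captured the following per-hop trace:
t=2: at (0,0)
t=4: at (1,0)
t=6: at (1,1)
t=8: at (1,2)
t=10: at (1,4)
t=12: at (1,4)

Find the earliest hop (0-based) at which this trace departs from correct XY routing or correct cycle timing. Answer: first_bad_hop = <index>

[1] (+1,+0) / 2c ⇒ ok
[2] (+0,+1) / 2c ⇒ ok
[3] (+0,+1) / 2c ⇒ ok
[4] (+0,+2) / 2c ⇒ BAD: non-unit step

first_bad_hop = 4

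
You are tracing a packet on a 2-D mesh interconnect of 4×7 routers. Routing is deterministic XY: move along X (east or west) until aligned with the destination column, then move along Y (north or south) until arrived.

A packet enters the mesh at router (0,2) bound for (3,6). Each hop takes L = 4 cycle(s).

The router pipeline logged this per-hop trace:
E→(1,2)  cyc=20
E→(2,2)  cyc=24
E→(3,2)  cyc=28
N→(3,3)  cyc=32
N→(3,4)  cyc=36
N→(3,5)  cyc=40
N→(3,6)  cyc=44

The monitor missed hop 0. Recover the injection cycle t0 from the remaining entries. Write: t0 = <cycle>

At hop 1 the cycle is 20; in general cyc_k = t0 + kL.
Therefore t0 = 20 − L = 16.

t0 = 16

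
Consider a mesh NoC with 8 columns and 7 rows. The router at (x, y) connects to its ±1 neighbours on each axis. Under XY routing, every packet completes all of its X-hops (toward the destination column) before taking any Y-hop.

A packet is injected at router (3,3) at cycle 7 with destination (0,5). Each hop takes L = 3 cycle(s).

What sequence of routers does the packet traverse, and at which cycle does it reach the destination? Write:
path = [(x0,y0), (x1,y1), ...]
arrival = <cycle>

path = [(3,3), (2,3), (1,3), (0,3), (0,4), (0,5)]
arrival = 22

src (3,3)  cyc=7
W→(2,3)  cyc=10
W→(1,3)  cyc=13
W→(0,3)  cyc=16
N→(0,4)  cyc=19
N→(0,5)  cyc=22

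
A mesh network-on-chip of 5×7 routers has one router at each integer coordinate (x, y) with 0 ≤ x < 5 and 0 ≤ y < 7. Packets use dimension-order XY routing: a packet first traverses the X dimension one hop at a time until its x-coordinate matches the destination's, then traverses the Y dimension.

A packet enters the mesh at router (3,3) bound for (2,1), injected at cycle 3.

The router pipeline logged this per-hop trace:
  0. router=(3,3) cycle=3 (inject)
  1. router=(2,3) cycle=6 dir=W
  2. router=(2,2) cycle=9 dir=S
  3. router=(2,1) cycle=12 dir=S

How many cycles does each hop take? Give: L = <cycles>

L = 3

cyc[1] − cyc[0] = 6 − 3 = 3.
One hop costs L cycles, so L = 3.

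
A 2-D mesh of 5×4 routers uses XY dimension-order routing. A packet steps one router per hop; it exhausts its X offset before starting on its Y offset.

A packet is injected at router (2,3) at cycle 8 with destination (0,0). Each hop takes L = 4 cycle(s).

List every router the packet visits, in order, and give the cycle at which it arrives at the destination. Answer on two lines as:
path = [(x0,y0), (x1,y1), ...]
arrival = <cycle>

path = [(2,3), (1,3), (0,3), (0,2), (0,1), (0,0)]
arrival = 28

t=8: at (2,3)
t=12: at (1,3) after W
t=16: at (0,3) after W
t=20: at (0,2) after S
t=24: at (0,1) after S
t=28: at (0,0) after S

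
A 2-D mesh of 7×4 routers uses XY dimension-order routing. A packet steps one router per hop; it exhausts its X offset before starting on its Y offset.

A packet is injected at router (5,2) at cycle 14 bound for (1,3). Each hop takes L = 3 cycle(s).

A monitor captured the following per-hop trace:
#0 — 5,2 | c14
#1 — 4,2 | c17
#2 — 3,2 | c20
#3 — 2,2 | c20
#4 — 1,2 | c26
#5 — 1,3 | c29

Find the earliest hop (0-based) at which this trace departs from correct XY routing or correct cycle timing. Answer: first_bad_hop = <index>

first_bad_hop = 3

check 1→ d=(-1,0) cyc+3: ok
check 2→ d=(-1,0) cyc+3: ok
check 3→ d=(-1,0) cyc+0: BAD: Δcyc=0≠L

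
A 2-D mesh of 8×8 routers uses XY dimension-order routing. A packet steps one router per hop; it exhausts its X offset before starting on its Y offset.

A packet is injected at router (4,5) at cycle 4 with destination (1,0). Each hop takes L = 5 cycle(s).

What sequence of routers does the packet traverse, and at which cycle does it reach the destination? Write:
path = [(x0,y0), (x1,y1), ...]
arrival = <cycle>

path = [(4,5), (3,5), (2,5), (1,5), (1,4), (1,3), (1,2), (1,1), (1,0)]
arrival = 44

#0 — 4,5 | c4
#1 — 3,5 | c9 | W
#2 — 2,5 | c14 | W
#3 — 1,5 | c19 | W
#4 — 1,4 | c24 | S
#5 — 1,3 | c29 | S
#6 — 1,2 | c34 | S
#7 — 1,1 | c39 | S
#8 — 1,0 | c44 | S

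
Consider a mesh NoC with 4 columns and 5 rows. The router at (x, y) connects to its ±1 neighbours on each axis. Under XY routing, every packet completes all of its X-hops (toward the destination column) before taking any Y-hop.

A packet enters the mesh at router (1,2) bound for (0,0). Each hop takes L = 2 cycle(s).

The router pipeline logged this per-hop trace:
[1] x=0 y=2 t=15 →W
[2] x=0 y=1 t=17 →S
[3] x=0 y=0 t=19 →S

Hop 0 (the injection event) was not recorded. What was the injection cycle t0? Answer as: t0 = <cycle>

t0 = 13

At hop 1 the cycle is 15; in general cyc_k = t0 + kL.
t0 = cyc[1] − L = 15 − 2 = 13.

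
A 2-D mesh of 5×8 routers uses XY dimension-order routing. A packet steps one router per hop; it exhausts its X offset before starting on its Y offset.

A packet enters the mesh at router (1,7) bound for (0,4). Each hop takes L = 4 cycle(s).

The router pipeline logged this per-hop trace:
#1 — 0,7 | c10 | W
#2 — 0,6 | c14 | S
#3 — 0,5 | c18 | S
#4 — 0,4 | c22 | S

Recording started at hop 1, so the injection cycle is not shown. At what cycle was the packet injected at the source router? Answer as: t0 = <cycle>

Hop 1 reached at cycle 10; hop k is at t0 + k·L.
Subtract one hop: t0 = 10 − 4 = 6.

t0 = 6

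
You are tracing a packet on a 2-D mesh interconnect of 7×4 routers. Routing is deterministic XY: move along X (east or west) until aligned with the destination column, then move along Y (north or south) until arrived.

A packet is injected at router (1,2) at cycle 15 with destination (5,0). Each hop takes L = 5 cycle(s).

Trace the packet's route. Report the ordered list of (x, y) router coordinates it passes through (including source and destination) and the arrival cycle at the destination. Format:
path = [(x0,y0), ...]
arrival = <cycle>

#0 — 1,2 | c15
#1 — 2,2 | c20 | E
#2 — 3,2 | c25 | E
#3 — 4,2 | c30 | E
#4 — 5,2 | c35 | E
#5 — 5,1 | c40 | S
#6 — 5,0 | c45 | S

path = [(1,2), (2,2), (3,2), (4,2), (5,2), (5,1), (5,0)]
arrival = 45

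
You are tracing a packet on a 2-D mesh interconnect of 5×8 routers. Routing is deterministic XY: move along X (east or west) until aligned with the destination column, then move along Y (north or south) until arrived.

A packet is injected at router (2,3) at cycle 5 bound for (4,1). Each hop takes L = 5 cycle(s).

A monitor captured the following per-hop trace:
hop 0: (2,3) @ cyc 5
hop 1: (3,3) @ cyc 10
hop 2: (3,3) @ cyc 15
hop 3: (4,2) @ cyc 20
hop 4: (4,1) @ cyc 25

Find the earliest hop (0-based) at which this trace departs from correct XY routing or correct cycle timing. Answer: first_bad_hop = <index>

first_bad_hop = 2

check 1→ d=(1,0) cyc+5: ok
check 2→ d=(0,0) cyc+5: BAD: non-unit step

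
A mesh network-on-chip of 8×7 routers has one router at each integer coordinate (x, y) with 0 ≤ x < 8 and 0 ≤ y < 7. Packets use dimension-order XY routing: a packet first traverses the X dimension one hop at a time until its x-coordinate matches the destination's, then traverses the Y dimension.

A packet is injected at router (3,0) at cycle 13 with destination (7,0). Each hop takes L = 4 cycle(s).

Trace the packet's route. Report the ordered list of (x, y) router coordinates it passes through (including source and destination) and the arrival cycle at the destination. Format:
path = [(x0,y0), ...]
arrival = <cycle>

t=13: at (3,0)
t=17: at (4,0) after E
t=21: at (5,0) after E
t=25: at (6,0) after E
t=29: at (7,0) after E

path = [(3,0), (4,0), (5,0), (6,0), (7,0)]
arrival = 29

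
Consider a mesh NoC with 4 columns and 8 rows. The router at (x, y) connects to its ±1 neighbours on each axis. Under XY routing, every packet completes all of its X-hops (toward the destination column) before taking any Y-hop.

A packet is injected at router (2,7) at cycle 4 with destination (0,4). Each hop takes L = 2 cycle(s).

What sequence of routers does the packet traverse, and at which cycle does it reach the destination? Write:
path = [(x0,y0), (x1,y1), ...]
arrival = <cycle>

src (2,7)  cyc=4
W→(1,7)  cyc=6
W→(0,7)  cyc=8
S→(0,6)  cyc=10
S→(0,5)  cyc=12
S→(0,4)  cyc=14

path = [(2,7), (1,7), (0,7), (0,6), (0,5), (0,4)]
arrival = 14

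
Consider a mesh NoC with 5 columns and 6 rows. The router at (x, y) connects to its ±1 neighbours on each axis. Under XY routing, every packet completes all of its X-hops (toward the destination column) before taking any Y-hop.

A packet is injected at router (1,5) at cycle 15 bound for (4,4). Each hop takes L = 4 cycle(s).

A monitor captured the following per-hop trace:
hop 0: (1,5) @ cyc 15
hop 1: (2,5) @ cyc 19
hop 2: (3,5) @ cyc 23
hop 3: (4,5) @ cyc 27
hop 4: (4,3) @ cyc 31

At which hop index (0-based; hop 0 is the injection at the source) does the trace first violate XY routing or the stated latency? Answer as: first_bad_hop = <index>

  1: Δx=+1 Δy=+0 Δt=4 [ok]
  2: Δx=+1 Δy=+0 Δt=4 [ok]
  3: Δx=+1 Δy=+0 Δt=4 [ok]
  4: Δx=+0 Δy=-2 Δt=4 [BAD: non-unit step]

first_bad_hop = 4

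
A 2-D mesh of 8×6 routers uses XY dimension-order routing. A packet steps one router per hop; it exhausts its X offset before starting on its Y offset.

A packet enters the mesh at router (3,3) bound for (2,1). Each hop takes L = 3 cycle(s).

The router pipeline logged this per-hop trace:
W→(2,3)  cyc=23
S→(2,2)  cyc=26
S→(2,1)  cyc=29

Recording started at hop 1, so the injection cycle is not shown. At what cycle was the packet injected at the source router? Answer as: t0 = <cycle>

t0 = 20

cyc[1] = 23 and cyc[k] = t0 + k·L for every k.
Subtract one hop: t0 = 23 − 3 = 20.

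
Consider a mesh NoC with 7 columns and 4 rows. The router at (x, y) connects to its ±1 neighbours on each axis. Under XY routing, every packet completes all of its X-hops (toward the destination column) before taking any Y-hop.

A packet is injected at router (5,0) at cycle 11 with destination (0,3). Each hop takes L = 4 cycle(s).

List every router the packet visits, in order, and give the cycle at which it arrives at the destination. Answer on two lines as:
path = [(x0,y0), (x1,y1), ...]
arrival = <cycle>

path = [(5,0), (4,0), (3,0), (2,0), (1,0), (0,0), (0,1), (0,2), (0,3)]
arrival = 43

[0] x=5 y=0 t=11
[1] x=4 y=0 t=15 →W
[2] x=3 y=0 t=19 →W
[3] x=2 y=0 t=23 →W
[4] x=1 y=0 t=27 →W
[5] x=0 y=0 t=31 →W
[6] x=0 y=1 t=35 →N
[7] x=0 y=2 t=39 →N
[8] x=0 y=3 t=43 →N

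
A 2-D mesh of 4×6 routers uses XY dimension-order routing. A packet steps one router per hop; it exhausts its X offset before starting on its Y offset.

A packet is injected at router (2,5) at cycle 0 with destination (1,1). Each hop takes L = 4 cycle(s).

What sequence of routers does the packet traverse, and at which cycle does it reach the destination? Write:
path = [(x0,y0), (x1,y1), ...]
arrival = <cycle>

path = [(2,5), (1,5), (1,4), (1,3), (1,2), (1,1)]
arrival = 20

src (2,5)  cyc=0
W→(1,5)  cyc=4
S→(1,4)  cyc=8
S→(1,3)  cyc=12
S→(1,2)  cyc=16
S→(1,1)  cyc=20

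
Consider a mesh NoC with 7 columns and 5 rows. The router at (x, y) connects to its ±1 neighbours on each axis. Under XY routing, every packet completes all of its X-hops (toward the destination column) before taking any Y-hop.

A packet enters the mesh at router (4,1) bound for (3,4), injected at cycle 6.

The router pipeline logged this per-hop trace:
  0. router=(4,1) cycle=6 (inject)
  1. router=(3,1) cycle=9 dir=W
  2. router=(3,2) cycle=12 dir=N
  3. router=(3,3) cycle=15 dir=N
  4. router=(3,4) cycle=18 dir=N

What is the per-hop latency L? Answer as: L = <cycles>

Δcyc across hop 0→1: 9 − 6 = 3.
Per-hop latency L = Δcyc = 3.

L = 3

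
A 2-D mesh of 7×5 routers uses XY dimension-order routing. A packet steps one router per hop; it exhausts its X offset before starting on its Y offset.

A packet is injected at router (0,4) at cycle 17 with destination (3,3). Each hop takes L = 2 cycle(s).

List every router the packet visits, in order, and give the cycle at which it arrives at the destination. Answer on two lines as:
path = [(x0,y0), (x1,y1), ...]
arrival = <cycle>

t=17: at (0,4)
t=19: at (1,4) after E
t=21: at (2,4) after E
t=23: at (3,4) after E
t=25: at (3,3) after S

path = [(0,4), (1,4), (2,4), (3,4), (3,3)]
arrival = 25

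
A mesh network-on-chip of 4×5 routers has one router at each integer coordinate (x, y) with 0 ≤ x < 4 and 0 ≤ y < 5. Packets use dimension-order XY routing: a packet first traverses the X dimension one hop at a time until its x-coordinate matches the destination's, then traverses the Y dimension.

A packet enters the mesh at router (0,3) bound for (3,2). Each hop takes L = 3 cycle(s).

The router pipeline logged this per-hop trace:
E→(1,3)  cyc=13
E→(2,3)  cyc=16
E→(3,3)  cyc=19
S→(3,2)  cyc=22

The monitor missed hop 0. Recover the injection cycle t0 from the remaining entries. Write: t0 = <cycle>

cyc[1] = 13 and cyc[k] = t0 + k·L for every k.
Therefore t0 = 13 − L = 10.

t0 = 10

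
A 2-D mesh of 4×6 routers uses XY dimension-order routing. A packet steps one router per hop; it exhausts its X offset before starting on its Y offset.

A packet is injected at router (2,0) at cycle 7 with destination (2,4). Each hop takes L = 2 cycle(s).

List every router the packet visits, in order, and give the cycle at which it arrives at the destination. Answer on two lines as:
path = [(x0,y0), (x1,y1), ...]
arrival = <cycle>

#0 — 2,0 | c7
#1 — 2,1 | c9 | N
#2 — 2,2 | c11 | N
#3 — 2,3 | c13 | N
#4 — 2,4 | c15 | N

path = [(2,0), (2,1), (2,2), (2,3), (2,4)]
arrival = 15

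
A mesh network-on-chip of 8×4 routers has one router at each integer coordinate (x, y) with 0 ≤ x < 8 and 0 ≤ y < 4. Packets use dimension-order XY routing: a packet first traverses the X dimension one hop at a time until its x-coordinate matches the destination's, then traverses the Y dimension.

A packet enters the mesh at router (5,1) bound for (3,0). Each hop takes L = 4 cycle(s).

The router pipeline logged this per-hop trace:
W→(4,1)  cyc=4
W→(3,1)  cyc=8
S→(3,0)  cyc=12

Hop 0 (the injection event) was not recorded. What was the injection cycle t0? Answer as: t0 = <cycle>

The first recorded entry is hop 1 at cycle 4.
So t0 = 4 − 1·4 = 0.

t0 = 0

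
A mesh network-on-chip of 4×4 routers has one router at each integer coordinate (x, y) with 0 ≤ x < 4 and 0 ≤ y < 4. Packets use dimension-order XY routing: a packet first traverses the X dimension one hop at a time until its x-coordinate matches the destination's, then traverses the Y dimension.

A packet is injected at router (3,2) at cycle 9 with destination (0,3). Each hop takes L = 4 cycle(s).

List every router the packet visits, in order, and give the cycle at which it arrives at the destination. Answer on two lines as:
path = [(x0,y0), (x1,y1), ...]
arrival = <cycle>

path = [(3,2), (2,2), (1,2), (0,2), (0,3)]
arrival = 25

hop 0: (3,2) @ cyc 9
hop 1: (2,2) @ cyc 13  [W]
hop 2: (1,2) @ cyc 17  [W]
hop 3: (0,2) @ cyc 21  [W]
hop 4: (0,3) @ cyc 25  [N]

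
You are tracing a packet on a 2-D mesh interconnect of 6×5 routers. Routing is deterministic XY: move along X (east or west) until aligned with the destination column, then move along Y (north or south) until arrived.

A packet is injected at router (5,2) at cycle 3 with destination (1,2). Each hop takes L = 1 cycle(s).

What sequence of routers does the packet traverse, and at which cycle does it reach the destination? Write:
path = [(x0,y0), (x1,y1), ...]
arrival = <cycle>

path = [(5,2), (4,2), (3,2), (2,2), (1,2)]
arrival = 7

hop 0: (5,2) @ cyc 3
hop 1: (4,2) @ cyc 4  [W]
hop 2: (3,2) @ cyc 5  [W]
hop 3: (2,2) @ cyc 6  [W]
hop 4: (1,2) @ cyc 7  [W]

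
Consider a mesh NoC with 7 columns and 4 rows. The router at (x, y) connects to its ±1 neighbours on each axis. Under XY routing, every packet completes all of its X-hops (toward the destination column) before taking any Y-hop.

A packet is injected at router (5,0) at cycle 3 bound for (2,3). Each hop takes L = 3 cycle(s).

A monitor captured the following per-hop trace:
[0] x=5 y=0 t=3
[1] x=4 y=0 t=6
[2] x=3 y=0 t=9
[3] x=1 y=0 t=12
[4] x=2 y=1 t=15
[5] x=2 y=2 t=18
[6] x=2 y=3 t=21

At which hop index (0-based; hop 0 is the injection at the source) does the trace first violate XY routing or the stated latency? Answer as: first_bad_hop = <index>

hop 1: step (-1,+0), +3 cyc — ok
hop 2: step (-1,+0), +3 cyc — ok
hop 3: step (-2,+0), +3 cyc — BAD: non-unit step

first_bad_hop = 3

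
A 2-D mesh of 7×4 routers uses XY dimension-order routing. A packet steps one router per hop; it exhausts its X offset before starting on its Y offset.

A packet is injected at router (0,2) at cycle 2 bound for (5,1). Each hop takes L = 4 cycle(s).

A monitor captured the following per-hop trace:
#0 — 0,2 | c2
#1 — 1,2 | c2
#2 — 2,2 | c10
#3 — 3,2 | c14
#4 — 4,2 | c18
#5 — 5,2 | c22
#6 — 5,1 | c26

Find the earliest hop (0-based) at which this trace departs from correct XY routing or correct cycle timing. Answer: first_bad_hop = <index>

first_bad_hop = 1

check 1→ d=(1,0) cyc+0: BAD: Δcyc=0≠L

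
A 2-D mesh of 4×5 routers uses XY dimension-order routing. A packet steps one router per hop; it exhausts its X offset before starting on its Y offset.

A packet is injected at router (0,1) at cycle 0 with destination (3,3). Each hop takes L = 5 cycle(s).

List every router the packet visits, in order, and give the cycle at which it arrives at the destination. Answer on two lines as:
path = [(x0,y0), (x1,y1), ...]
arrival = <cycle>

  0. router=(0,1) cycle=0 (inject)
  1. router=(1,1) cycle=5 dir=E
  2. router=(2,1) cycle=10 dir=E
  3. router=(3,1) cycle=15 dir=E
  4. router=(3,2) cycle=20 dir=N
  5. router=(3,3) cycle=25 dir=N

path = [(0,1), (1,1), (2,1), (3,1), (3,2), (3,3)]
arrival = 25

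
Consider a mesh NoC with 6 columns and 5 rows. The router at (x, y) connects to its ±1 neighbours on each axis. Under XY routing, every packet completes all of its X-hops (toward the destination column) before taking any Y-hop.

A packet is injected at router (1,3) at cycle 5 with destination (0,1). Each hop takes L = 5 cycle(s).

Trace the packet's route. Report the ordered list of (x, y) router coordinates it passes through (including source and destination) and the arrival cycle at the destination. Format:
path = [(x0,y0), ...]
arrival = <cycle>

hop 0: (1,3) @ cyc 5
hop 1: (0,3) @ cyc 10  [W]
hop 2: (0,2) @ cyc 15  [S]
hop 3: (0,1) @ cyc 20  [S]

path = [(1,3), (0,3), (0,2), (0,1)]
arrival = 20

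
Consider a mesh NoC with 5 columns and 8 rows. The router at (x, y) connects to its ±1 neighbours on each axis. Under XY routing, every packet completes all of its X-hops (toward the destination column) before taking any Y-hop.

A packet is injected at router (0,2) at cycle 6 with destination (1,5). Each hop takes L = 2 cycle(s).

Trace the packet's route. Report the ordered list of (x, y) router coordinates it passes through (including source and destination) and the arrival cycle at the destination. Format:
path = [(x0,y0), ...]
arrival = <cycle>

#0 — 0,2 | c6
#1 — 1,2 | c8 | E
#2 — 1,3 | c10 | N
#3 — 1,4 | c12 | N
#4 — 1,5 | c14 | N

path = [(0,2), (1,2), (1,3), (1,4), (1,5)]
arrival = 14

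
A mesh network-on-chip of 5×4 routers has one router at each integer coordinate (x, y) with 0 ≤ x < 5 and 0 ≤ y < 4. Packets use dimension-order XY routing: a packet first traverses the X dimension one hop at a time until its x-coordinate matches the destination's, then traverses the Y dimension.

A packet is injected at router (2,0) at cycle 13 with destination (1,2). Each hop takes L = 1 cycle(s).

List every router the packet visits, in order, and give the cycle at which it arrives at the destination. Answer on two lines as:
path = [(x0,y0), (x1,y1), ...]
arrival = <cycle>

  0. router=(2,0) cycle=13 (inject)
  1. router=(1,0) cycle=14 dir=W
  2. router=(1,1) cycle=15 dir=N
  3. router=(1,2) cycle=16 dir=N

path = [(2,0), (1,0), (1,1), (1,2)]
arrival = 16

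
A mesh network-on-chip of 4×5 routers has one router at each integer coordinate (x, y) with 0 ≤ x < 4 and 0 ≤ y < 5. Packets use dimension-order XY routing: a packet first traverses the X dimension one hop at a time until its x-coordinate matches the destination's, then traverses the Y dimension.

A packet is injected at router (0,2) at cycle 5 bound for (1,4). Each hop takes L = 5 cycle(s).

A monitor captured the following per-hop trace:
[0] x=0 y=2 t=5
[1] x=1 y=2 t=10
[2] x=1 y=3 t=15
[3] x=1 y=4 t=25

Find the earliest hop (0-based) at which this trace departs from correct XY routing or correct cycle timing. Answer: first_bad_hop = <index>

first_bad_hop = 3

check 1→ d=(1,0) cyc+5: ok
check 2→ d=(0,1) cyc+5: ok
check 3→ d=(0,1) cyc+10: BAD: Δcyc=10≠L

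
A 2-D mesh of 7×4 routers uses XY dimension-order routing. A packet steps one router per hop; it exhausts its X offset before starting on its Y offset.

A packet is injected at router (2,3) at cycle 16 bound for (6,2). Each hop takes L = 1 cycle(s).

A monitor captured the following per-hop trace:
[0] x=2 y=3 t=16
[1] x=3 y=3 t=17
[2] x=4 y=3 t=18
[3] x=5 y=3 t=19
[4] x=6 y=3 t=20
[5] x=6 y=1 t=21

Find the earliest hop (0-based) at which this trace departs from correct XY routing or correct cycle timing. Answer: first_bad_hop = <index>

first_bad_hop = 5

[1] (+1,+0) / 1c ⇒ ok
[2] (+1,+0) / 1c ⇒ ok
[3] (+1,+0) / 1c ⇒ ok
[4] (+1,+0) / 1c ⇒ ok
[5] (+0,-2) / 1c ⇒ BAD: non-unit step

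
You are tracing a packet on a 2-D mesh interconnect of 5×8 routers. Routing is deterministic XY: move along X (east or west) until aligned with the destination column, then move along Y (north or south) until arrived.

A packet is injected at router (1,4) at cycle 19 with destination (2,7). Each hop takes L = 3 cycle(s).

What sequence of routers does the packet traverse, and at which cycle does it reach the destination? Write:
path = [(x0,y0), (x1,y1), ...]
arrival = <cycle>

#0 — 1,4 | c19
#1 — 2,4 | c22 | E
#2 — 2,5 | c25 | N
#3 — 2,6 | c28 | N
#4 — 2,7 | c31 | N

path = [(1,4), (2,4), (2,5), (2,6), (2,7)]
arrival = 31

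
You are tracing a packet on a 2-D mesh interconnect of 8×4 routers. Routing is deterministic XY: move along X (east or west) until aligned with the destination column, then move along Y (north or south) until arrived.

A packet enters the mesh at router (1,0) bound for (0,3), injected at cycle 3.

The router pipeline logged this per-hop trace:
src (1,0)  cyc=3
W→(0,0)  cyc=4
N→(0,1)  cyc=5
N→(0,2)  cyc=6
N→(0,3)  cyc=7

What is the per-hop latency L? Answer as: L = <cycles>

L = 1

Δcyc across hop 0→1: 4 − 3 = 1.
Per-hop latency L = Δcyc = 1.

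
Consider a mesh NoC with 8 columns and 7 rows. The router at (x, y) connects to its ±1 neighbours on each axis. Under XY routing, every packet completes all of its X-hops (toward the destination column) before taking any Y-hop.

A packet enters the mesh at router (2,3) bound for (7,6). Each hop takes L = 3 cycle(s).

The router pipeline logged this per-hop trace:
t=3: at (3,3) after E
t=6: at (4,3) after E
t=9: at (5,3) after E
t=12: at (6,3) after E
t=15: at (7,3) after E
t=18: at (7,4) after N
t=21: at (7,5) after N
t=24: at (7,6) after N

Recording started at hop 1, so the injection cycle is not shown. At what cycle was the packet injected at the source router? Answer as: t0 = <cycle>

The first recorded entry is hop 1 at cycle 3.
t0 = cyc[1] − L = 3 − 3 = 0.

t0 = 0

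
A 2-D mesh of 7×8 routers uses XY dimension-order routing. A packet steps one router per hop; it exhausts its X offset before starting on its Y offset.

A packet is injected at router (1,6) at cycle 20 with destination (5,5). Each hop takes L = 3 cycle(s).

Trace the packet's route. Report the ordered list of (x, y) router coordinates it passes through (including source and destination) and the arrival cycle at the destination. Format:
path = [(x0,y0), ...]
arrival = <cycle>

path = [(1,6), (2,6), (3,6), (4,6), (5,6), (5,5)]
arrival = 35

hop 0: (1,6) @ cyc 20
hop 1: (2,6) @ cyc 23  [E]
hop 2: (3,6) @ cyc 26  [E]
hop 3: (4,6) @ cyc 29  [E]
hop 4: (5,6) @ cyc 32  [E]
hop 5: (5,5) @ cyc 35  [S]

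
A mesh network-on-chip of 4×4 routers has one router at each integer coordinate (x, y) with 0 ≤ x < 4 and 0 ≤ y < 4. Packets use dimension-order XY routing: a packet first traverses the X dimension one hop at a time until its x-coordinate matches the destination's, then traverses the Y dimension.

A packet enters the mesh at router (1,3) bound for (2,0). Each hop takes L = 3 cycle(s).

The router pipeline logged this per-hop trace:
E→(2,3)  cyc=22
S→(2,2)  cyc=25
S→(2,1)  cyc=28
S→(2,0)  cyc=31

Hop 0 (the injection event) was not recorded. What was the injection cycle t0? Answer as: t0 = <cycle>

t0 = 19

At hop 1 the cycle is 22; in general cyc_k = t0 + kL.
t0 = cyc[1] − L = 22 − 3 = 19.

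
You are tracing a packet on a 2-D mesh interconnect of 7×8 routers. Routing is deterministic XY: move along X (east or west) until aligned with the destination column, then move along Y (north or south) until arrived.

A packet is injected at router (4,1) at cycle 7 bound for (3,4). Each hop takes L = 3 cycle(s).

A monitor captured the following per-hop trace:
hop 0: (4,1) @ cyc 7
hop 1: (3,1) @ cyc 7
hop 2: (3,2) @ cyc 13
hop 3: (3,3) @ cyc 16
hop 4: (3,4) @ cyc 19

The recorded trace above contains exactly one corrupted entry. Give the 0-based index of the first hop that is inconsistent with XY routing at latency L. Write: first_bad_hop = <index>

  1: Δx=-1 Δy=+0 Δt=0 [BAD: Δcyc=0≠L]

first_bad_hop = 1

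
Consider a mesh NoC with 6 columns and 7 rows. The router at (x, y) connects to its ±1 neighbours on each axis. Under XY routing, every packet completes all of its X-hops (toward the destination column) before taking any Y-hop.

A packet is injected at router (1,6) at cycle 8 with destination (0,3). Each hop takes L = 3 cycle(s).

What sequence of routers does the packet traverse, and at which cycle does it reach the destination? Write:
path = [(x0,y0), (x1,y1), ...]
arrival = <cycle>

path = [(1,6), (0,6), (0,5), (0,4), (0,3)]
arrival = 20

#0 — 1,6 | c8
#1 — 0,6 | c11 | W
#2 — 0,5 | c14 | S
#3 — 0,4 | c17 | S
#4 — 0,3 | c20 | S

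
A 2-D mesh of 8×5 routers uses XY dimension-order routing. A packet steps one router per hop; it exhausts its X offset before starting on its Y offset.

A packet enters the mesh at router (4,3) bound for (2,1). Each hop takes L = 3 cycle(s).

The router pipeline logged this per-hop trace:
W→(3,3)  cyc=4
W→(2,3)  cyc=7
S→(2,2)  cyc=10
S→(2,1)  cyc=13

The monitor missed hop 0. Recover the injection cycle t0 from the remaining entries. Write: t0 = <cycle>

At hop 1 the cycle is 4; in general cyc_k = t0 + kL.
Therefore t0 = 4 − L = 1.

t0 = 1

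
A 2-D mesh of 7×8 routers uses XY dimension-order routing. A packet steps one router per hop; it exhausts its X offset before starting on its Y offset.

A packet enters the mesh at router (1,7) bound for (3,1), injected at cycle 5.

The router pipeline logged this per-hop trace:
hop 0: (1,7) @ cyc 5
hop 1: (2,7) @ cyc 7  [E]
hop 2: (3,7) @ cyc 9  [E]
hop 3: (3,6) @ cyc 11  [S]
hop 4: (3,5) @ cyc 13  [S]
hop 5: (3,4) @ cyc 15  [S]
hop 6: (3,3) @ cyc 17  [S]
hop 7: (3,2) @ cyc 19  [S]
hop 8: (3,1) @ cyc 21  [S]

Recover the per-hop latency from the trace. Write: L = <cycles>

L = 2

From hop 0 (5) to hop 1 (7): +2 cycles.
Per-hop latency L = Δcyc = 2.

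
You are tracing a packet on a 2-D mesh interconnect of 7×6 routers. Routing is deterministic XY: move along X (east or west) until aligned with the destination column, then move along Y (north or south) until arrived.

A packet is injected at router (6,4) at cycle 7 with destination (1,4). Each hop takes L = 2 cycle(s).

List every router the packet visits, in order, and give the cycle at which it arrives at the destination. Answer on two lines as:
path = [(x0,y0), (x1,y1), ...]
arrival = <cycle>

#0 — 6,4 | c7
#1 — 5,4 | c9 | W
#2 — 4,4 | c11 | W
#3 — 3,4 | c13 | W
#4 — 2,4 | c15 | W
#5 — 1,4 | c17 | W

path = [(6,4), (5,4), (4,4), (3,4), (2,4), (1,4)]
arrival = 17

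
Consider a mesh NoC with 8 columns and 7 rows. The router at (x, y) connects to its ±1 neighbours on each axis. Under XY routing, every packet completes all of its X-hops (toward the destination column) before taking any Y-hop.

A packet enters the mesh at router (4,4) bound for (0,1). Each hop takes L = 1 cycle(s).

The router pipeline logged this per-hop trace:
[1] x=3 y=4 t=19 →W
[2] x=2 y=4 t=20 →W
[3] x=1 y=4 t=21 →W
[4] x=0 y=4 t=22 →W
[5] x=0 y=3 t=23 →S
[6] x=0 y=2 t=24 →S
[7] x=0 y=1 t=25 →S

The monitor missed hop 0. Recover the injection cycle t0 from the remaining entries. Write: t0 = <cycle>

t0 = 18

At hop 1 the cycle is 19; in general cyc_k = t0 + kL.
t0 = cyc[1] − L = 19 − 1 = 18.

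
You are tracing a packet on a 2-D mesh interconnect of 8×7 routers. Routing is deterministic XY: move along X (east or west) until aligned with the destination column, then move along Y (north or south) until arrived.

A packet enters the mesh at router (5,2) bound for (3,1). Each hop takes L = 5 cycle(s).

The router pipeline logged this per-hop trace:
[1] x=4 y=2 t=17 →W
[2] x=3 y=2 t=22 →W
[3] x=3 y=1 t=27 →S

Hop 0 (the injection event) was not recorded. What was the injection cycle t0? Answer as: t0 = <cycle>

At hop 1 the cycle is 17; in general cyc_k = t0 + kL.
Subtract one hop: t0 = 17 − 5 = 12.

t0 = 12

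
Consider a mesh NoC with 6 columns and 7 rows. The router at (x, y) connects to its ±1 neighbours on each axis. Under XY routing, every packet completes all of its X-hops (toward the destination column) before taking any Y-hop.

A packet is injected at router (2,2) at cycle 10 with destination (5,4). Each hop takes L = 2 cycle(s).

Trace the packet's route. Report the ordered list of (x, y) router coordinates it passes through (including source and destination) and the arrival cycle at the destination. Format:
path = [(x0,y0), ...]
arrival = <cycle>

path = [(2,2), (3,2), (4,2), (5,2), (5,3), (5,4)]
arrival = 20

hop 0: (2,2) @ cyc 10
hop 1: (3,2) @ cyc 12  [E]
hop 2: (4,2) @ cyc 14  [E]
hop 3: (5,2) @ cyc 16  [E]
hop 4: (5,3) @ cyc 18  [N]
hop 5: (5,4) @ cyc 20  [N]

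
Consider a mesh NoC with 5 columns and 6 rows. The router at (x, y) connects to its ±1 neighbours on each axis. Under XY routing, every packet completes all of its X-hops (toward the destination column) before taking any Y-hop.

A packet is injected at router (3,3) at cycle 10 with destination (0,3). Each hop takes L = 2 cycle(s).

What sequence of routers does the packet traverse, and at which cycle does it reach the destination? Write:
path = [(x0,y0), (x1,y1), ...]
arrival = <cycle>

#0 — 3,3 | c10
#1 — 2,3 | c12 | W
#2 — 1,3 | c14 | W
#3 — 0,3 | c16 | W

path = [(3,3), (2,3), (1,3), (0,3)]
arrival = 16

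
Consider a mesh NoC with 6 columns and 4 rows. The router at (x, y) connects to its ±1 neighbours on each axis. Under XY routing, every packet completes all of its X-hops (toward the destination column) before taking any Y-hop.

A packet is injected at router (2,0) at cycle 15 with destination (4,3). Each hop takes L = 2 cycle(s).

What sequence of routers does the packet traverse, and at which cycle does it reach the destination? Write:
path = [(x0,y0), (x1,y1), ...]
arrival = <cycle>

t=15: at (2,0)
t=17: at (3,0) after E
t=19: at (4,0) after E
t=21: at (4,1) after N
t=23: at (4,2) after N
t=25: at (4,3) after N

path = [(2,0), (3,0), (4,0), (4,1), (4,2), (4,3)]
arrival = 25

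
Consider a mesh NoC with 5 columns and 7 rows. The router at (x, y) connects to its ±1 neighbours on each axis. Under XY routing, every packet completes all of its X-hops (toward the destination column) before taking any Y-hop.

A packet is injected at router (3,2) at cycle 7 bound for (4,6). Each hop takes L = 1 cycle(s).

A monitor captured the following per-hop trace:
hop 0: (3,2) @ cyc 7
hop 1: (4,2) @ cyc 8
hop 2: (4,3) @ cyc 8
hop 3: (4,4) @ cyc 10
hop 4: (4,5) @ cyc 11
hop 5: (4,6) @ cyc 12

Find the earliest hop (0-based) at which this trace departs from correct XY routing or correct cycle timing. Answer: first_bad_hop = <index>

check 1→ d=(1,0) cyc+1: ok
check 2→ d=(0,1) cyc+0: BAD: Δcyc=0≠L

first_bad_hop = 2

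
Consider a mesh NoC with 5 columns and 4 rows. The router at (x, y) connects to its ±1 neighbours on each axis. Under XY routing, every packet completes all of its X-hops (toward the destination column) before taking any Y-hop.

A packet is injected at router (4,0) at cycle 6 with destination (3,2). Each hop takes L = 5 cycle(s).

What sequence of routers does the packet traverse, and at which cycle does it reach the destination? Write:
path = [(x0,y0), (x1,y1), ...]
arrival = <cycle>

path = [(4,0), (3,0), (3,1), (3,2)]
arrival = 21

#0 — 4,0 | c6
#1 — 3,0 | c11 | W
#2 — 3,1 | c16 | N
#3 — 3,2 | c21 | N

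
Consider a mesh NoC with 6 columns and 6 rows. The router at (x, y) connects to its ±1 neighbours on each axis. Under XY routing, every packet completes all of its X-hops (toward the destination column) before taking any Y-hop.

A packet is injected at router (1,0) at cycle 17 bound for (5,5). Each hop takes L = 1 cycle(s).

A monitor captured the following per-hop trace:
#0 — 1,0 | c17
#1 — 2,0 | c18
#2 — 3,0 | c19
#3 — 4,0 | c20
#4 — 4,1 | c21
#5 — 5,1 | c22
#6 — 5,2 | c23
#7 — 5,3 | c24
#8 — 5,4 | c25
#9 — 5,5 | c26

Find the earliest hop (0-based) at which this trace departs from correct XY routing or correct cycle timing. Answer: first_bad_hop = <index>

[1] (+1,+0) / 1c ⇒ ok
[2] (+1,+0) / 1c ⇒ ok
[3] (+1,+0) / 1c ⇒ ok
[4] (+0,+1) / 1c ⇒ BAD: Y-move but x=4≠5

first_bad_hop = 4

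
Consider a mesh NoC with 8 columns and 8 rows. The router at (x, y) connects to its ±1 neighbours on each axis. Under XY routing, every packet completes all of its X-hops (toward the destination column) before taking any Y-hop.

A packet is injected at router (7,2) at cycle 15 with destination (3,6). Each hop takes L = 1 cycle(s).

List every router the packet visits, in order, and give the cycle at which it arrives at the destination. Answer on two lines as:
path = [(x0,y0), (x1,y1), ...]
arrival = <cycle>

  0. router=(7,2) cycle=15 (inject)
  1. router=(6,2) cycle=16 dir=W
  2. router=(5,2) cycle=17 dir=W
  3. router=(4,2) cycle=18 dir=W
  4. router=(3,2) cycle=19 dir=W
  5. router=(3,3) cycle=20 dir=N
  6. router=(3,4) cycle=21 dir=N
  7. router=(3,5) cycle=22 dir=N
  8. router=(3,6) cycle=23 dir=N

path = [(7,2), (6,2), (5,2), (4,2), (3,2), (3,3), (3,4), (3,5), (3,6)]
arrival = 23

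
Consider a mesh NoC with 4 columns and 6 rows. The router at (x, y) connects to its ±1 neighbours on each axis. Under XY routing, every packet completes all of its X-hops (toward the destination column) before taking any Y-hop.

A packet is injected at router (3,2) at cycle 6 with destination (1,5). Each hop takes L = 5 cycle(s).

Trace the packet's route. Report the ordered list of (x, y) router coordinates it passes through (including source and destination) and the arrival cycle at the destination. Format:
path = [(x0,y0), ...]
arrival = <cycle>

src (3,2)  cyc=6
W→(2,2)  cyc=11
W→(1,2)  cyc=16
N→(1,3)  cyc=21
N→(1,4)  cyc=26
N→(1,5)  cyc=31

path = [(3,2), (2,2), (1,2), (1,3), (1,4), (1,5)]
arrival = 31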